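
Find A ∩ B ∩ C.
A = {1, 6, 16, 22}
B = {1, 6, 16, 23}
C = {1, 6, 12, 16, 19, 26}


A ∩ B = {1, 6, 16}
(A ∩ B) ∩ C = {1, 6, 16}

A ∩ B ∩ C = {1, 6, 16}


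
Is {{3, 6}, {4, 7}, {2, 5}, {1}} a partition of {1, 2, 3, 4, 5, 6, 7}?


A partition requires: (1) non-empty parts, (2) pairwise disjoint, (3) union = U
Parts: {3, 6}, {4, 7}, {2, 5}, {1}
Union of parts: {1, 2, 3, 4, 5, 6, 7}
U = {1, 2, 3, 4, 5, 6, 7}
All non-empty? True
Pairwise disjoint? True
Covers U? True

Yes, valid partition


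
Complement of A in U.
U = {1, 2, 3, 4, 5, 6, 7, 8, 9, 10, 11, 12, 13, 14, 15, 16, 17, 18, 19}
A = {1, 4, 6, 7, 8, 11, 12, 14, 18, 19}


Aᶜ = U \ A = elements in U but not in A
U = {1, 2, 3, 4, 5, 6, 7, 8, 9, 10, 11, 12, 13, 14, 15, 16, 17, 18, 19}
A = {1, 4, 6, 7, 8, 11, 12, 14, 18, 19}
Aᶜ = {2, 3, 5, 9, 10, 13, 15, 16, 17}

Aᶜ = {2, 3, 5, 9, 10, 13, 15, 16, 17}


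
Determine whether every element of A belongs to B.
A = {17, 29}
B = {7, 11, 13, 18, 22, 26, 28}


A ⊆ B means every element of A is in B.
Elements in A not in B: {17, 29}
So A ⊄ B.

No, A ⊄ B


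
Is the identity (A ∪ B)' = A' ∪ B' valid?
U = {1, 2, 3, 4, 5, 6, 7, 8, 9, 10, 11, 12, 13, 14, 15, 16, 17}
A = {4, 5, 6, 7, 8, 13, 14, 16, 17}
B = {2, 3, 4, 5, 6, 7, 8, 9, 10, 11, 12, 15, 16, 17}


LHS: A ∪ B = {2, 3, 4, 5, 6, 7, 8, 9, 10, 11, 12, 13, 14, 15, 16, 17}
(A ∪ B)' = U \ (A ∪ B) = {1}
A' = {1, 2, 3, 9, 10, 11, 12, 15}, B' = {1, 13, 14}
Claimed RHS: A' ∪ B' = {1, 2, 3, 9, 10, 11, 12, 13, 14, 15}
Identity is INVALID: LHS = {1} but the RHS claimed here equals {1, 2, 3, 9, 10, 11, 12, 13, 14, 15}. The correct form is (A ∪ B)' = A' ∩ B'.

Identity is invalid: (A ∪ B)' = {1} but A' ∪ B' = {1, 2, 3, 9, 10, 11, 12, 13, 14, 15}. The correct De Morgan law is (A ∪ B)' = A' ∩ B'.


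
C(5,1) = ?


C(n,k) = n! / (k!(n-k)!)
C(5,1) = 5! / (1!4!)
= 5

C(5,1) = 5


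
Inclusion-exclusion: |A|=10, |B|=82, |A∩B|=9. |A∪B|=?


|A ∪ B| = |A| + |B| - |A ∩ B|
= 10 + 82 - 9
= 83

|A ∪ B| = 83


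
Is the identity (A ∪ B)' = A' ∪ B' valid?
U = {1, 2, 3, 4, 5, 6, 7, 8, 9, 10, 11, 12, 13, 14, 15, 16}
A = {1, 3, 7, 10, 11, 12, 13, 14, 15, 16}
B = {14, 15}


LHS: A ∪ B = {1, 3, 7, 10, 11, 12, 13, 14, 15, 16}
(A ∪ B)' = U \ (A ∪ B) = {2, 4, 5, 6, 8, 9}
A' = {2, 4, 5, 6, 8, 9}, B' = {1, 2, 3, 4, 5, 6, 7, 8, 9, 10, 11, 12, 13, 16}
Claimed RHS: A' ∪ B' = {1, 2, 3, 4, 5, 6, 7, 8, 9, 10, 11, 12, 13, 16}
Identity is INVALID: LHS = {2, 4, 5, 6, 8, 9} but the RHS claimed here equals {1, 2, 3, 4, 5, 6, 7, 8, 9, 10, 11, 12, 13, 16}. The correct form is (A ∪ B)' = A' ∩ B'.

Identity is invalid: (A ∪ B)' = {2, 4, 5, 6, 8, 9} but A' ∪ B' = {1, 2, 3, 4, 5, 6, 7, 8, 9, 10, 11, 12, 13, 16}. The correct De Morgan law is (A ∪ B)' = A' ∩ B'.


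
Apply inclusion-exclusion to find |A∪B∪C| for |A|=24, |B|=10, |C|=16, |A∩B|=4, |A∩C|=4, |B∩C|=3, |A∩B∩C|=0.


|A∪B∪C| = |A|+|B|+|C| - |A∩B|-|A∩C|-|B∩C| + |A∩B∩C|
= 24+10+16 - 4-4-3 + 0
= 50 - 11 + 0
= 39

|A ∪ B ∪ C| = 39


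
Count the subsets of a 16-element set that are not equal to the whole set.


Total subsets = 2^n = 2^16 = 65536
Proper subsets exclude the set itself: 2^n - 1
= 65536 - 1
= 65535

Number of proper subsets = 65535


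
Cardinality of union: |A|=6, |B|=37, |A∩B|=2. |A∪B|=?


|A ∪ B| = |A| + |B| - |A ∩ B|
= 6 + 37 - 2
= 41

|A ∪ B| = 41


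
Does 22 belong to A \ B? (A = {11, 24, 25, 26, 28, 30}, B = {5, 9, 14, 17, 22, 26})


A = {11, 24, 25, 26, 28, 30}, B = {5, 9, 14, 17, 22, 26}
A \ B = elements in A but not in B
A \ B = {11, 24, 25, 28, 30}
Checking if 22 ∈ A \ B
22 is not in A \ B → False

22 ∉ A \ B


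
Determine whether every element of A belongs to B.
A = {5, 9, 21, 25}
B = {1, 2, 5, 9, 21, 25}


A ⊆ B means every element of A is in B.
All elements of A are in B.
So A ⊆ B.

Yes, A ⊆ B


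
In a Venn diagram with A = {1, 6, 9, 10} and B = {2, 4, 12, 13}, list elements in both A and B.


A = {1, 6, 9, 10}
B = {2, 4, 12, 13}
Region: in both A and B
Elements: ∅

Elements in both A and B: ∅


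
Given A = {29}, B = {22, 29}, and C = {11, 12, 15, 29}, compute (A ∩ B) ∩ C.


A ∩ B = {29}
(A ∩ B) ∩ C = {29}

A ∩ B ∩ C = {29}


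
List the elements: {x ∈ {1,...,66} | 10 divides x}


Checking each candidate:
Condition: multiples of 10 in {1,...,66}
Result = {10, 20, 30, 40, 50, 60}

{10, 20, 30, 40, 50, 60}


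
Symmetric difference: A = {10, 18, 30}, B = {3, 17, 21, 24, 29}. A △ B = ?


A △ B = (A \ B) ∪ (B \ A) = elements in exactly one of A or B
A \ B = {10, 18, 30}
B \ A = {3, 17, 21, 24, 29}
A △ B = {3, 10, 17, 18, 21, 24, 29, 30}

A △ B = {3, 10, 17, 18, 21, 24, 29, 30}


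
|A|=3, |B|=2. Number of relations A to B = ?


A relation from A to B is any subset of A × B.
|A × B| = 3 × 2 = 6
# relations = 2^|A × B| = 2^6 = 64

Number of relations = 64


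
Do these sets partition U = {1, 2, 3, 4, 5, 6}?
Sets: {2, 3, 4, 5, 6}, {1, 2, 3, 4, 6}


A partition requires: (1) non-empty parts, (2) pairwise disjoint, (3) union = U
Parts: {2, 3, 4, 5, 6}, {1, 2, 3, 4, 6}
Union of parts: {1, 2, 3, 4, 5, 6}
U = {1, 2, 3, 4, 5, 6}
All non-empty? True
Pairwise disjoint? False
Covers U? True

No, not a valid partition


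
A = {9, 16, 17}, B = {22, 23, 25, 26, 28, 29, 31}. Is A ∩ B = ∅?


Disjoint means A ∩ B = ∅.
A ∩ B = ∅
A ∩ B = ∅, so A and B are disjoint.

Yes, A and B are disjoint


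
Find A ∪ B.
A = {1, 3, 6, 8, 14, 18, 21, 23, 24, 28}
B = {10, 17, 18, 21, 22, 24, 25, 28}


A ∪ B = all elements in A or B (or both)
A = {1, 3, 6, 8, 14, 18, 21, 23, 24, 28}
B = {10, 17, 18, 21, 22, 24, 25, 28}
A ∪ B = {1, 3, 6, 8, 10, 14, 17, 18, 21, 22, 23, 24, 25, 28}

A ∪ B = {1, 3, 6, 8, 10, 14, 17, 18, 21, 22, 23, 24, 25, 28}


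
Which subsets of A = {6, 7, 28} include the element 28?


A subset of A contains 28 iff the remaining 2 elements form any subset of A \ {28}.
Count: 2^(n-1) = 2^2 = 4
Subsets containing 28: {28}, {6, 28}, {7, 28}, {6, 7, 28}

Subsets containing 28 (4 total): {28}, {6, 28}, {7, 28}, {6, 7, 28}


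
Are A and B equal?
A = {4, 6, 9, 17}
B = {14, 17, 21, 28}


Two sets are equal iff they have exactly the same elements.
A = {4, 6, 9, 17}
B = {14, 17, 21, 28}
Differences: {4, 6, 9, 14, 21, 28}
A ≠ B

No, A ≠ B


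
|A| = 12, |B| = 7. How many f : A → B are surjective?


n = |A| = 12, k = |B| = 7. Surjections via inclusion-exclusion:
S(n,k) = Σ(-1)^i × C(k,i) × (k-i)^n, i=0 to k
i=0: (-1)^0×C(7,0)×7^12 = 13841287201
i=1: (-1)^1×C(7,1)×6^12 = -15237476352
i=2: (-1)^2×C(7,2)×5^12 = 5126953125
i=3: (-1)^3×C(7,3)×4^12 = -587202560
i=4: (-1)^4×C(7,4)×3^12 = 18600435
i=5: (-1)^5×C(7,5)×2^12 = -86016
i=6: (-1)^6×C(7,6)×1^12 = 7
i=7: (-1)^7×C(7,7)×0^12 = 0
Total = 3162075840

Number of surjections = 3162075840


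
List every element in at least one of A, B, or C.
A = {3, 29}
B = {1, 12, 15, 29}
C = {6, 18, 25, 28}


A ∪ B = {1, 3, 12, 15, 29}
(A ∪ B) ∪ C = {1, 3, 6, 12, 15, 18, 25, 28, 29}

A ∪ B ∪ C = {1, 3, 6, 12, 15, 18, 25, 28, 29}


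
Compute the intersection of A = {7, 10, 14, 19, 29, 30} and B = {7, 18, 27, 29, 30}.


A ∩ B = elements in both A and B
A = {7, 10, 14, 19, 29, 30}
B = {7, 18, 27, 29, 30}
A ∩ B = {7, 29, 30}

A ∩ B = {7, 29, 30}


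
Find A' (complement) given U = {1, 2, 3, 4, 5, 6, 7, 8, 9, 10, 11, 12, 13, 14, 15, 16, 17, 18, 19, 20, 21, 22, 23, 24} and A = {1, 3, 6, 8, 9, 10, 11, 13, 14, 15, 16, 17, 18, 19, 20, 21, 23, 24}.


Aᶜ = U \ A = elements in U but not in A
U = {1, 2, 3, 4, 5, 6, 7, 8, 9, 10, 11, 12, 13, 14, 15, 16, 17, 18, 19, 20, 21, 22, 23, 24}
A = {1, 3, 6, 8, 9, 10, 11, 13, 14, 15, 16, 17, 18, 19, 20, 21, 23, 24}
Aᶜ = {2, 4, 5, 7, 12, 22}

Aᶜ = {2, 4, 5, 7, 12, 22}


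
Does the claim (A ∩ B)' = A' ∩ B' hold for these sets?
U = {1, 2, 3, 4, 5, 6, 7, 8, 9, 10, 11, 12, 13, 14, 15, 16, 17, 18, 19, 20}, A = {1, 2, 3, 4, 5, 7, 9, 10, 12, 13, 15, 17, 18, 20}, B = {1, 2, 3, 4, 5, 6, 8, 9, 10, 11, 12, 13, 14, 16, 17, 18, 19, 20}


LHS: A ∩ B = {1, 2, 3, 4, 5, 9, 10, 12, 13, 17, 18, 20}
(A ∩ B)' = U \ (A ∩ B) = {6, 7, 8, 11, 14, 15, 16, 19}
A' = {6, 8, 11, 14, 16, 19}, B' = {7, 15}
Claimed RHS: A' ∩ B' = ∅
Identity is INVALID: LHS = {6, 7, 8, 11, 14, 15, 16, 19} but the RHS claimed here equals ∅. The correct form is (A ∩ B)' = A' ∪ B'.

Identity is invalid: (A ∩ B)' = {6, 7, 8, 11, 14, 15, 16, 19} but A' ∩ B' = ∅. The correct De Morgan law is (A ∩ B)' = A' ∪ B'.


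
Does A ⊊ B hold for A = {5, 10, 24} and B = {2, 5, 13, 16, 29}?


A ⊂ B requires: A ⊆ B AND A ≠ B.
A ⊆ B? No
A ⊄ B, so A is not a proper subset.

No, A is not a proper subset of B


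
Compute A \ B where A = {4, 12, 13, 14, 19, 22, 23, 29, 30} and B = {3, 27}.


A \ B = elements in A but not in B
A = {4, 12, 13, 14, 19, 22, 23, 29, 30}
B = {3, 27}
Remove from A any elements in B
A \ B = {4, 12, 13, 14, 19, 22, 23, 29, 30}

A \ B = {4, 12, 13, 14, 19, 22, 23, 29, 30}


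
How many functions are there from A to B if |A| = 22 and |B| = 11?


Each of |A| = 22 inputs maps to any of |B| = 11 outputs.
# functions = |B|^|A| = 11^22
= 81402749386839761113321

Number of functions = 81402749386839761113321


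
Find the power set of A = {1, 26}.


|A| = 2, so |P(A)| = 2^2 = 4
Enumerate subsets by cardinality (0 to 2):
∅, {1}, {26}, {1, 26}

P(A) has 4 subsets: ∅, {1}, {26}, {1, 26}


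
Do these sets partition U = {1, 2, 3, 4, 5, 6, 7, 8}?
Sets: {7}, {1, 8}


A partition requires: (1) non-empty parts, (2) pairwise disjoint, (3) union = U
Parts: {7}, {1, 8}
Union of parts: {1, 7, 8}
U = {1, 2, 3, 4, 5, 6, 7, 8}
All non-empty? True
Pairwise disjoint? True
Covers U? False

No, not a valid partition


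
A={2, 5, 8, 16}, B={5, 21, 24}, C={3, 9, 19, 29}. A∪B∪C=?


A ∪ B = {2, 5, 8, 16, 21, 24}
(A ∪ B) ∪ C = {2, 3, 5, 8, 9, 16, 19, 21, 24, 29}

A ∪ B ∪ C = {2, 3, 5, 8, 9, 16, 19, 21, 24, 29}


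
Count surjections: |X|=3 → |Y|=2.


n = |X| = 3, k = |Y| = 2. Surjections via inclusion-exclusion:
S(n,k) = Σ(-1)^i × C(k,i) × (k-i)^n, i=0 to k
i=0: (-1)^0×C(2,0)×2^3 = 8
i=1: (-1)^1×C(2,1)×1^3 = -2
i=2: (-1)^2×C(2,2)×0^3 = 0
Total = 6

Number of surjections = 6


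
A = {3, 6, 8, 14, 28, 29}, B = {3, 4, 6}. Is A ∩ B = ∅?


Disjoint means A ∩ B = ∅.
A ∩ B = {3, 6}
A ∩ B ≠ ∅, so A and B are NOT disjoint.

No, A and B are not disjoint (A ∩ B = {3, 6})


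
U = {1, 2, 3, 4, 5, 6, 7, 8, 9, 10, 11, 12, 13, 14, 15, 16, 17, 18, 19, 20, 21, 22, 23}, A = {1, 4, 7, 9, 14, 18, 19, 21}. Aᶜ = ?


Aᶜ = U \ A = elements in U but not in A
U = {1, 2, 3, 4, 5, 6, 7, 8, 9, 10, 11, 12, 13, 14, 15, 16, 17, 18, 19, 20, 21, 22, 23}
A = {1, 4, 7, 9, 14, 18, 19, 21}
Aᶜ = {2, 3, 5, 6, 8, 10, 11, 12, 13, 15, 16, 17, 20, 22, 23}

Aᶜ = {2, 3, 5, 6, 8, 10, 11, 12, 13, 15, 16, 17, 20, 22, 23}


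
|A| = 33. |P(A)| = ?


Number of subsets = 2^n
= 2^33
= 8589934592

|P(A)| = 8589934592


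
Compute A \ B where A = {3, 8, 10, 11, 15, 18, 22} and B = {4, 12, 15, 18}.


A \ B = elements in A but not in B
A = {3, 8, 10, 11, 15, 18, 22}
B = {4, 12, 15, 18}
Remove from A any elements in B
A \ B = {3, 8, 10, 11, 22}

A \ B = {3, 8, 10, 11, 22}


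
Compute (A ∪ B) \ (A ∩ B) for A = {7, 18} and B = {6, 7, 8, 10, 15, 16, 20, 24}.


A △ B = (A \ B) ∪ (B \ A) = elements in exactly one of A or B
A \ B = {18}
B \ A = {6, 8, 10, 15, 16, 20, 24}
A △ B = {6, 8, 10, 15, 16, 18, 20, 24}

A △ B = {6, 8, 10, 15, 16, 18, 20, 24}


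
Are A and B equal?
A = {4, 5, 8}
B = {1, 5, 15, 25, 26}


Two sets are equal iff they have exactly the same elements.
A = {4, 5, 8}
B = {1, 5, 15, 25, 26}
Differences: {1, 4, 8, 15, 25, 26}
A ≠ B

No, A ≠ B


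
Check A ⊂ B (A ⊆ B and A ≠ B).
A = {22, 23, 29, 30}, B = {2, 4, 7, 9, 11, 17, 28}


A ⊂ B requires: A ⊆ B AND A ≠ B.
A ⊆ B? No
A ⊄ B, so A is not a proper subset.

No, A is not a proper subset of B


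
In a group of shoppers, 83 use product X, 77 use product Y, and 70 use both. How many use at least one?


|A ∪ B| = |A| + |B| - |A ∩ B|
= 83 + 77 - 70
= 90

|A ∪ B| = 90


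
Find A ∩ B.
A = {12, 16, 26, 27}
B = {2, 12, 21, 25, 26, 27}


A ∩ B = elements in both A and B
A = {12, 16, 26, 27}
B = {2, 12, 21, 25, 26, 27}
A ∩ B = {12, 26, 27}

A ∩ B = {12, 26, 27}


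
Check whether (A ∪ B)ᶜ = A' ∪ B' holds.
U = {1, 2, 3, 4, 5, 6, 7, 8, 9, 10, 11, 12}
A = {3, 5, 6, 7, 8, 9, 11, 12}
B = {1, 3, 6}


LHS: A ∪ B = {1, 3, 5, 6, 7, 8, 9, 11, 12}
(A ∪ B)' = U \ (A ∪ B) = {2, 4, 10}
A' = {1, 2, 4, 10}, B' = {2, 4, 5, 7, 8, 9, 10, 11, 12}
Claimed RHS: A' ∪ B' = {1, 2, 4, 5, 7, 8, 9, 10, 11, 12}
Identity is INVALID: LHS = {2, 4, 10} but the RHS claimed here equals {1, 2, 4, 5, 7, 8, 9, 10, 11, 12}. The correct form is (A ∪ B)' = A' ∩ B'.

Identity is invalid: (A ∪ B)' = {2, 4, 10} but A' ∪ B' = {1, 2, 4, 5, 7, 8, 9, 10, 11, 12}. The correct De Morgan law is (A ∪ B)' = A' ∩ B'.


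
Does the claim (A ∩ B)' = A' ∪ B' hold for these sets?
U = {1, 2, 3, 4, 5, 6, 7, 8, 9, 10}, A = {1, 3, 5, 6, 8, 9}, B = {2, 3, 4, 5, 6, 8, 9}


LHS: A ∩ B = {3, 5, 6, 8, 9}
(A ∩ B)' = U \ (A ∩ B) = {1, 2, 4, 7, 10}
A' = {2, 4, 7, 10}, B' = {1, 7, 10}
Claimed RHS: A' ∪ B' = {1, 2, 4, 7, 10}
Identity is VALID: LHS = RHS = {1, 2, 4, 7, 10} ✓

Identity is valid. (A ∩ B)' = A' ∪ B' = {1, 2, 4, 7, 10}


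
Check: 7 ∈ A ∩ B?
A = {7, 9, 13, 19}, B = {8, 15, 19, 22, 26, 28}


A = {7, 9, 13, 19}, B = {8, 15, 19, 22, 26, 28}
A ∩ B = elements in both A and B
A ∩ B = {19}
Checking if 7 ∈ A ∩ B
7 is not in A ∩ B → False

7 ∉ A ∩ B


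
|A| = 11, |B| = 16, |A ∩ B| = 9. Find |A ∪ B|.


|A ∪ B| = |A| + |B| - |A ∩ B|
= 11 + 16 - 9
= 18

|A ∪ B| = 18


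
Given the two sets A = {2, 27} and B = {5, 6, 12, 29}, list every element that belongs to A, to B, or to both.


A ∪ B = all elements in A or B (or both)
A = {2, 27}
B = {5, 6, 12, 29}
A ∪ B = {2, 5, 6, 12, 27, 29}

A ∪ B = {2, 5, 6, 12, 27, 29}


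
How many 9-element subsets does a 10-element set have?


C(n,k) = n! / (k!(n-k)!)
C(10,9) = 10! / (9!1!)
= 10

C(10,9) = 10


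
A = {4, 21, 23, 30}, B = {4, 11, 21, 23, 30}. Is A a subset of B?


A ⊆ B means every element of A is in B.
All elements of A are in B.
So A ⊆ B.

Yes, A ⊆ B


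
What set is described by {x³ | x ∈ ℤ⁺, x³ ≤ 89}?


Checking each candidate:
Condition: positive perfect cubes ≤ 89
Result = {1, 8, 27, 64}

{1, 8, 27, 64}


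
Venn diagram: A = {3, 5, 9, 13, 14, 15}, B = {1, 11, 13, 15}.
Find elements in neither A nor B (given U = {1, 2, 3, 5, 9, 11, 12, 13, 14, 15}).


A = {3, 5, 9, 13, 14, 15}
B = {1, 11, 13, 15}
Region: in neither A nor B (given U = {1, 2, 3, 5, 9, 11, 12, 13, 14, 15})
Elements: {2, 12}

Elements in neither A nor B (given U = {1, 2, 3, 5, 9, 11, 12, 13, 14, 15}): {2, 12}


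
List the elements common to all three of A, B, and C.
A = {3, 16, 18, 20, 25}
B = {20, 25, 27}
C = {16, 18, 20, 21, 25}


A ∩ B = {20, 25}
(A ∩ B) ∩ C = {20, 25}

A ∩ B ∩ C = {20, 25}


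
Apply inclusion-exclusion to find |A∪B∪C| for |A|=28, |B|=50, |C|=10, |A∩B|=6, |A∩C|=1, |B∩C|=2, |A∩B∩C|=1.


|A∪B∪C| = |A|+|B|+|C| - |A∩B|-|A∩C|-|B∩C| + |A∩B∩C|
= 28+50+10 - 6-1-2 + 1
= 88 - 9 + 1
= 80

|A ∪ B ∪ C| = 80


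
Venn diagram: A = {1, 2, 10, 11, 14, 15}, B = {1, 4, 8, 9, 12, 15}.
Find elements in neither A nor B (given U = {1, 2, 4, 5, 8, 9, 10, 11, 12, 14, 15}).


A = {1, 2, 10, 11, 14, 15}
B = {1, 4, 8, 9, 12, 15}
Region: in neither A nor B (given U = {1, 2, 4, 5, 8, 9, 10, 11, 12, 14, 15})
Elements: {5}

Elements in neither A nor B (given U = {1, 2, 4, 5, 8, 9, 10, 11, 12, 14, 15}): {5}


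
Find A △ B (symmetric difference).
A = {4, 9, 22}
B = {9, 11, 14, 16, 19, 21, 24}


A △ B = (A \ B) ∪ (B \ A) = elements in exactly one of A or B
A \ B = {4, 22}
B \ A = {11, 14, 16, 19, 21, 24}
A △ B = {4, 11, 14, 16, 19, 21, 22, 24}

A △ B = {4, 11, 14, 16, 19, 21, 22, 24}


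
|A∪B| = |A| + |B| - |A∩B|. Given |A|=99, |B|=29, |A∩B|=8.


|A ∪ B| = |A| + |B| - |A ∩ B|
= 99 + 29 - 8
= 120

|A ∪ B| = 120


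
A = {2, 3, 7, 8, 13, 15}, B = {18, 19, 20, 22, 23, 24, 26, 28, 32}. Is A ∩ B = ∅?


Disjoint means A ∩ B = ∅.
A ∩ B = ∅
A ∩ B = ∅, so A and B are disjoint.

Yes, A and B are disjoint


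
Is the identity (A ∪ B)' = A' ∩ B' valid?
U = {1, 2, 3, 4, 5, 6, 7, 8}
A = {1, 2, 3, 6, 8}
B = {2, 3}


LHS: A ∪ B = {1, 2, 3, 6, 8}
(A ∪ B)' = U \ (A ∪ B) = {4, 5, 7}
A' = {4, 5, 7}, B' = {1, 4, 5, 6, 7, 8}
Claimed RHS: A' ∩ B' = {4, 5, 7}
Identity is VALID: LHS = RHS = {4, 5, 7} ✓

Identity is valid. (A ∪ B)' = A' ∩ B' = {4, 5, 7}


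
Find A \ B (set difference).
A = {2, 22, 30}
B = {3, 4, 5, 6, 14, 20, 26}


A \ B = elements in A but not in B
A = {2, 22, 30}
B = {3, 4, 5, 6, 14, 20, 26}
Remove from A any elements in B
A \ B = {2, 22, 30}

A \ B = {2, 22, 30}


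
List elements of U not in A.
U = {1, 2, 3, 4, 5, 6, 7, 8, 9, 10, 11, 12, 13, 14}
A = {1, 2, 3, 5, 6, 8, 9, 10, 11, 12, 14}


Aᶜ = U \ A = elements in U but not in A
U = {1, 2, 3, 4, 5, 6, 7, 8, 9, 10, 11, 12, 13, 14}
A = {1, 2, 3, 5, 6, 8, 9, 10, 11, 12, 14}
Aᶜ = {4, 7, 13}

Aᶜ = {4, 7, 13}


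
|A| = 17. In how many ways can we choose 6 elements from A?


C(n,k) = n! / (k!(n-k)!)
C(17,6) = 17! / (6!11!)
= 12376

C(17,6) = 12376


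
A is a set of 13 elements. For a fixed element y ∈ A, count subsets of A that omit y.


Subsets of A avoiding y are subsets of A \ {y}, which has 12 elements.
Count = 2^(n-1) = 2^12
= 4096

Number of subsets avoiding y = 4096


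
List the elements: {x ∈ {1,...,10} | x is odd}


Checking each candidate:
Condition: odd numbers in {1,...,10}
Result = {1, 3, 5, 7, 9}

{1, 3, 5, 7, 9}


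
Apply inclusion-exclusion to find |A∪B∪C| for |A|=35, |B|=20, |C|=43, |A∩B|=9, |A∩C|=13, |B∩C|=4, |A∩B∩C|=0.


|A∪B∪C| = |A|+|B|+|C| - |A∩B|-|A∩C|-|B∩C| + |A∩B∩C|
= 35+20+43 - 9-13-4 + 0
= 98 - 26 + 0
= 72

|A ∪ B ∪ C| = 72


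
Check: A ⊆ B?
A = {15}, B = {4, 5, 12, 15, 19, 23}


A ⊆ B means every element of A is in B.
All elements of A are in B.
So A ⊆ B.

Yes, A ⊆ B


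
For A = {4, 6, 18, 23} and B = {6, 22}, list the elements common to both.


A ∩ B = elements in both A and B
A = {4, 6, 18, 23}
B = {6, 22}
A ∩ B = {6}

A ∩ B = {6}


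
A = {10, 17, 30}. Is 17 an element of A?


A = {10, 17, 30}
Checking if 17 is in A
17 is in A → True

17 ∈ A


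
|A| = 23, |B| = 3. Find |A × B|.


|A × B| = |A| × |B|
= 23 × 3
= 69

|A × B| = 69


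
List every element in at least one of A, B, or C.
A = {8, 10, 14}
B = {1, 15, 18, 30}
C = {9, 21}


A ∪ B = {1, 8, 10, 14, 15, 18, 30}
(A ∪ B) ∪ C = {1, 8, 9, 10, 14, 15, 18, 21, 30}

A ∪ B ∪ C = {1, 8, 9, 10, 14, 15, 18, 21, 30}


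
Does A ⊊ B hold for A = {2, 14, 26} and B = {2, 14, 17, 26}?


A ⊂ B requires: A ⊆ B AND A ≠ B.
A ⊆ B? Yes
A = B? No
A ⊂ B: Yes (A is a proper subset of B)

Yes, A ⊂ B


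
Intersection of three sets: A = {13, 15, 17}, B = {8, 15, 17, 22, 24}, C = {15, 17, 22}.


A ∩ B = {15, 17}
(A ∩ B) ∩ C = {15, 17}

A ∩ B ∩ C = {15, 17}


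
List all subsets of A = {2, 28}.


|A| = 2, so |P(A)| = 2^2 = 4
Enumerate subsets by cardinality (0 to 2):
∅, {2}, {28}, {2, 28}

P(A) has 4 subsets: ∅, {2}, {28}, {2, 28}


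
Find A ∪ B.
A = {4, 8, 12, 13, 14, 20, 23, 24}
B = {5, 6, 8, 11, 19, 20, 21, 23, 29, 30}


A ∪ B = all elements in A or B (or both)
A = {4, 8, 12, 13, 14, 20, 23, 24}
B = {5, 6, 8, 11, 19, 20, 21, 23, 29, 30}
A ∪ B = {4, 5, 6, 8, 11, 12, 13, 14, 19, 20, 21, 23, 24, 29, 30}

A ∪ B = {4, 5, 6, 8, 11, 12, 13, 14, 19, 20, 21, 23, 24, 29, 30}


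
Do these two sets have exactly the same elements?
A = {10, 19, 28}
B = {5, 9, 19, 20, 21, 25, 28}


Two sets are equal iff they have exactly the same elements.
A = {10, 19, 28}
B = {5, 9, 19, 20, 21, 25, 28}
Differences: {5, 9, 10, 20, 21, 25}
A ≠ B

No, A ≠ B


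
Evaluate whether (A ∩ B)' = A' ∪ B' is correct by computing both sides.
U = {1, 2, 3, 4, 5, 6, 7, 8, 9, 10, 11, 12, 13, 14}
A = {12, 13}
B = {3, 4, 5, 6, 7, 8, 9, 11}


LHS: A ∩ B = ∅
(A ∩ B)' = U \ (A ∩ B) = {1, 2, 3, 4, 5, 6, 7, 8, 9, 10, 11, 12, 13, 14}
A' = {1, 2, 3, 4, 5, 6, 7, 8, 9, 10, 11, 14}, B' = {1, 2, 10, 12, 13, 14}
Claimed RHS: A' ∪ B' = {1, 2, 3, 4, 5, 6, 7, 8, 9, 10, 11, 12, 13, 14}
Identity is VALID: LHS = RHS = {1, 2, 3, 4, 5, 6, 7, 8, 9, 10, 11, 12, 13, 14} ✓

Identity is valid. (A ∩ B)' = A' ∪ B' = {1, 2, 3, 4, 5, 6, 7, 8, 9, 10, 11, 12, 13, 14}


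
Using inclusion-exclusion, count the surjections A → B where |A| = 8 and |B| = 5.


n = |A| = 8, k = |B| = 5. Surjections via inclusion-exclusion:
S(n,k) = Σ(-1)^i × C(k,i) × (k-i)^n, i=0 to k
i=0: (-1)^0×C(5,0)×5^8 = 390625
i=1: (-1)^1×C(5,1)×4^8 = -327680
i=2: (-1)^2×C(5,2)×3^8 = 65610
i=3: (-1)^3×C(5,3)×2^8 = -2560
i=4: (-1)^4×C(5,4)×1^8 = 5
i=5: (-1)^5×C(5,5)×0^8 = 0
Total = 126000

Number of surjections = 126000


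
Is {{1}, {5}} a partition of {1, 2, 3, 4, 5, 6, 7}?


A partition requires: (1) non-empty parts, (2) pairwise disjoint, (3) union = U
Parts: {1}, {5}
Union of parts: {1, 5}
U = {1, 2, 3, 4, 5, 6, 7}
All non-empty? True
Pairwise disjoint? True
Covers U? False

No, not a valid partition


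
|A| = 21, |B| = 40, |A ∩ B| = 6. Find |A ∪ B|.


|A ∪ B| = |A| + |B| - |A ∩ B|
= 21 + 40 - 6
= 55

|A ∪ B| = 55


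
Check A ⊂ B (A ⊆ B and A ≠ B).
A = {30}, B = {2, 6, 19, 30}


A ⊂ B requires: A ⊆ B AND A ≠ B.
A ⊆ B? Yes
A = B? No
A ⊂ B: Yes (A is a proper subset of B)

Yes, A ⊂ B


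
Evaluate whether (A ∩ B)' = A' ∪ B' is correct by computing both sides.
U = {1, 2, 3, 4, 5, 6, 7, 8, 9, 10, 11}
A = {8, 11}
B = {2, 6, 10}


LHS: A ∩ B = ∅
(A ∩ B)' = U \ (A ∩ B) = {1, 2, 3, 4, 5, 6, 7, 8, 9, 10, 11}
A' = {1, 2, 3, 4, 5, 6, 7, 9, 10}, B' = {1, 3, 4, 5, 7, 8, 9, 11}
Claimed RHS: A' ∪ B' = {1, 2, 3, 4, 5, 6, 7, 8, 9, 10, 11}
Identity is VALID: LHS = RHS = {1, 2, 3, 4, 5, 6, 7, 8, 9, 10, 11} ✓

Identity is valid. (A ∩ B)' = A' ∪ B' = {1, 2, 3, 4, 5, 6, 7, 8, 9, 10, 11}


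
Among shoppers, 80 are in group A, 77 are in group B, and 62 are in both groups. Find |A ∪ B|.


|A ∪ B| = |A| + |B| - |A ∩ B|
= 80 + 77 - 62
= 95

|A ∪ B| = 95


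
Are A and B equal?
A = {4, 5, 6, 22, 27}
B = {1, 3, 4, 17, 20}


Two sets are equal iff they have exactly the same elements.
A = {4, 5, 6, 22, 27}
B = {1, 3, 4, 17, 20}
Differences: {1, 3, 5, 6, 17, 20, 22, 27}
A ≠ B

No, A ≠ B


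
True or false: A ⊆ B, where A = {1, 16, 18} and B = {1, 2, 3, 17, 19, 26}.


A ⊆ B means every element of A is in B.
Elements in A not in B: {16, 18}
So A ⊄ B.

No, A ⊄ B


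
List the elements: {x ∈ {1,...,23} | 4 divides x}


Checking each candidate:
Condition: multiples of 4 in {1,...,23}
Result = {4, 8, 12, 16, 20}

{4, 8, 12, 16, 20}


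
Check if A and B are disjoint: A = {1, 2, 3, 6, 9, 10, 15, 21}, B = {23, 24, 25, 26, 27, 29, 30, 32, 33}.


Disjoint means A ∩ B = ∅.
A ∩ B = ∅
A ∩ B = ∅, so A and B are disjoint.

Yes, A and B are disjoint


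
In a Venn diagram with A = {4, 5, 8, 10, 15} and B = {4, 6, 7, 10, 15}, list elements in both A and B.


A = {4, 5, 8, 10, 15}
B = {4, 6, 7, 10, 15}
Region: in both A and B
Elements: {4, 10, 15}

Elements in both A and B: {4, 10, 15}


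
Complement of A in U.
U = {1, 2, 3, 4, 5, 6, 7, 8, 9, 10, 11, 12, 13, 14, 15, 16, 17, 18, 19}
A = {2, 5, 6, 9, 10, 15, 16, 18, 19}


Aᶜ = U \ A = elements in U but not in A
U = {1, 2, 3, 4, 5, 6, 7, 8, 9, 10, 11, 12, 13, 14, 15, 16, 17, 18, 19}
A = {2, 5, 6, 9, 10, 15, 16, 18, 19}
Aᶜ = {1, 3, 4, 7, 8, 11, 12, 13, 14, 17}

Aᶜ = {1, 3, 4, 7, 8, 11, 12, 13, 14, 17}


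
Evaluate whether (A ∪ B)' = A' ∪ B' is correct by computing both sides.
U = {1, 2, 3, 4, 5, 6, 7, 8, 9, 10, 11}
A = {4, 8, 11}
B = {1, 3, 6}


LHS: A ∪ B = {1, 3, 4, 6, 8, 11}
(A ∪ B)' = U \ (A ∪ B) = {2, 5, 7, 9, 10}
A' = {1, 2, 3, 5, 6, 7, 9, 10}, B' = {2, 4, 5, 7, 8, 9, 10, 11}
Claimed RHS: A' ∪ B' = {1, 2, 3, 4, 5, 6, 7, 8, 9, 10, 11}
Identity is INVALID: LHS = {2, 5, 7, 9, 10} but the RHS claimed here equals {1, 2, 3, 4, 5, 6, 7, 8, 9, 10, 11}. The correct form is (A ∪ B)' = A' ∩ B'.

Identity is invalid: (A ∪ B)' = {2, 5, 7, 9, 10} but A' ∪ B' = {1, 2, 3, 4, 5, 6, 7, 8, 9, 10, 11}. The correct De Morgan law is (A ∪ B)' = A' ∩ B'.


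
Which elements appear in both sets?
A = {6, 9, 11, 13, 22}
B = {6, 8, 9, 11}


A ∩ B = elements in both A and B
A = {6, 9, 11, 13, 22}
B = {6, 8, 9, 11}
A ∩ B = {6, 9, 11}

A ∩ B = {6, 9, 11}


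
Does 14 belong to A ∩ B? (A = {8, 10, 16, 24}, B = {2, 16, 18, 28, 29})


A = {8, 10, 16, 24}, B = {2, 16, 18, 28, 29}
A ∩ B = elements in both A and B
A ∩ B = {16}
Checking if 14 ∈ A ∩ B
14 is not in A ∩ B → False

14 ∉ A ∩ B


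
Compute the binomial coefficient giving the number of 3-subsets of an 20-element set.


C(n,k) = n! / (k!(n-k)!)
C(20,3) = 20! / (3!17!)
= 1140

C(20,3) = 1140


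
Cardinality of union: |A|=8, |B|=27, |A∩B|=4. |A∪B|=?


|A ∪ B| = |A| + |B| - |A ∩ B|
= 8 + 27 - 4
= 31

|A ∪ B| = 31


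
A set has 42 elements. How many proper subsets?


Total subsets = 2^n = 2^42 = 4398046511104
Proper subsets exclude the set itself: 2^n - 1
= 4398046511104 - 1
= 4398046511103

Number of proper subsets = 4398046511103


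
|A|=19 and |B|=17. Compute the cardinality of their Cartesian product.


|A × B| = |A| × |B|
= 19 × 17
= 323

|A × B| = 323


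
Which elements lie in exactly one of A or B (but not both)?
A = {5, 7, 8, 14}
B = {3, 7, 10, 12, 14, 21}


A △ B = (A \ B) ∪ (B \ A) = elements in exactly one of A or B
A \ B = {5, 8}
B \ A = {3, 10, 12, 21}
A △ B = {3, 5, 8, 10, 12, 21}

A △ B = {3, 5, 8, 10, 12, 21}


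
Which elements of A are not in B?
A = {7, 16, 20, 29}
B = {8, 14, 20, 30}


A \ B = elements in A but not in B
A = {7, 16, 20, 29}
B = {8, 14, 20, 30}
Remove from A any elements in B
A \ B = {7, 16, 29}

A \ B = {7, 16, 29}


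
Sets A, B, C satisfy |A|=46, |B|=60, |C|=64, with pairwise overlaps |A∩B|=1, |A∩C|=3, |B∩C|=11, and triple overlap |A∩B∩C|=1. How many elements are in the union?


|A∪B∪C| = |A|+|B|+|C| - |A∩B|-|A∩C|-|B∩C| + |A∩B∩C|
= 46+60+64 - 1-3-11 + 1
= 170 - 15 + 1
= 156

|A ∪ B ∪ C| = 156


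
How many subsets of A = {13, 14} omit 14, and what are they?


A subset of A that omits 14 is a subset of A \ {14}, so there are 2^(n-1) = 2^1 = 2 of them.
Subsets excluding 14: ∅, {13}

Subsets excluding 14 (2 total): ∅, {13}


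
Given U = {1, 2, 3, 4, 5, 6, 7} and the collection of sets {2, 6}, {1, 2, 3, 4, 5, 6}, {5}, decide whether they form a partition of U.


A partition requires: (1) non-empty parts, (2) pairwise disjoint, (3) union = U
Parts: {2, 6}, {1, 2, 3, 4, 5, 6}, {5}
Union of parts: {1, 2, 3, 4, 5, 6}
U = {1, 2, 3, 4, 5, 6, 7}
All non-empty? True
Pairwise disjoint? False
Covers U? False

No, not a valid partition


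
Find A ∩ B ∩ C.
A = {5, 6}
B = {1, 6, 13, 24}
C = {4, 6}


A ∩ B = {6}
(A ∩ B) ∩ C = {6}

A ∩ B ∩ C = {6}


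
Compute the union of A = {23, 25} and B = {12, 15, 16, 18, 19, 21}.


A ∪ B = all elements in A or B (or both)
A = {23, 25}
B = {12, 15, 16, 18, 19, 21}
A ∪ B = {12, 15, 16, 18, 19, 21, 23, 25}

A ∪ B = {12, 15, 16, 18, 19, 21, 23, 25}


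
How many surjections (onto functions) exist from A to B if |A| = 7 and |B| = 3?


n = |A| = 7, k = |B| = 3. Surjections via inclusion-exclusion:
S(n,k) = Σ(-1)^i × C(k,i) × (k-i)^n, i=0 to k
i=0: (-1)^0×C(3,0)×3^7 = 2187
i=1: (-1)^1×C(3,1)×2^7 = -384
i=2: (-1)^2×C(3,2)×1^7 = 3
i=3: (-1)^3×C(3,3)×0^7 = 0
Total = 1806

Number of surjections = 1806


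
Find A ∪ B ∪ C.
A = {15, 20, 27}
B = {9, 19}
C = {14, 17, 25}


A ∪ B = {9, 15, 19, 20, 27}
(A ∪ B) ∪ C = {9, 14, 15, 17, 19, 20, 25, 27}

A ∪ B ∪ C = {9, 14, 15, 17, 19, 20, 25, 27}


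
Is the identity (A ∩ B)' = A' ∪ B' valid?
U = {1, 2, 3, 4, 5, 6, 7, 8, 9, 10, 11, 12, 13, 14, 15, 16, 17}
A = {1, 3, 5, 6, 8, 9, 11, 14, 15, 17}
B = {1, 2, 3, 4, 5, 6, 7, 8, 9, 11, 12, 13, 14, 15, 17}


LHS: A ∩ B = {1, 3, 5, 6, 8, 9, 11, 14, 15, 17}
(A ∩ B)' = U \ (A ∩ B) = {2, 4, 7, 10, 12, 13, 16}
A' = {2, 4, 7, 10, 12, 13, 16}, B' = {10, 16}
Claimed RHS: A' ∪ B' = {2, 4, 7, 10, 12, 13, 16}
Identity is VALID: LHS = RHS = {2, 4, 7, 10, 12, 13, 16} ✓

Identity is valid. (A ∩ B)' = A' ∪ B' = {2, 4, 7, 10, 12, 13, 16}


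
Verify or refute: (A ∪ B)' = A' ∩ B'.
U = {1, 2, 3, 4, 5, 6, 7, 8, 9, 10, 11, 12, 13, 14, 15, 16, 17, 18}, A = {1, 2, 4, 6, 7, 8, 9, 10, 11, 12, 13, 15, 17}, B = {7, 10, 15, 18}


LHS: A ∪ B = {1, 2, 4, 6, 7, 8, 9, 10, 11, 12, 13, 15, 17, 18}
(A ∪ B)' = U \ (A ∪ B) = {3, 5, 14, 16}
A' = {3, 5, 14, 16, 18}, B' = {1, 2, 3, 4, 5, 6, 8, 9, 11, 12, 13, 14, 16, 17}
Claimed RHS: A' ∩ B' = {3, 5, 14, 16}
Identity is VALID: LHS = RHS = {3, 5, 14, 16} ✓

Identity is valid. (A ∪ B)' = A' ∩ B' = {3, 5, 14, 16}


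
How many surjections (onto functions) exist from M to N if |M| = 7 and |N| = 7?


n = |M| = 7, k = |N| = 7. Surjections via inclusion-exclusion:
S(n,k) = Σ(-1)^i × C(k,i) × (k-i)^n, i=0 to k
i=0: (-1)^0×C(7,0)×7^7 = 823543
i=1: (-1)^1×C(7,1)×6^7 = -1959552
i=2: (-1)^2×C(7,2)×5^7 = 1640625
i=3: (-1)^3×C(7,3)×4^7 = -573440
i=4: (-1)^4×C(7,4)×3^7 = 76545
i=5: (-1)^5×C(7,5)×2^7 = -2688
i=6: (-1)^6×C(7,6)×1^7 = 7
i=7: (-1)^7×C(7,7)×0^7 = 0
Total = 5040

Number of surjections = 5040


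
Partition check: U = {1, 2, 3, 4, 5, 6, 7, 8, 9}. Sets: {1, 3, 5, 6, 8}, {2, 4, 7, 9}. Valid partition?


A partition requires: (1) non-empty parts, (2) pairwise disjoint, (3) union = U
Parts: {1, 3, 5, 6, 8}, {2, 4, 7, 9}
Union of parts: {1, 2, 3, 4, 5, 6, 7, 8, 9}
U = {1, 2, 3, 4, 5, 6, 7, 8, 9}
All non-empty? True
Pairwise disjoint? True
Covers U? True

Yes, valid partition


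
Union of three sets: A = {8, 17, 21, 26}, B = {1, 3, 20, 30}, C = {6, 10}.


A ∪ B = {1, 3, 8, 17, 20, 21, 26, 30}
(A ∪ B) ∪ C = {1, 3, 6, 8, 10, 17, 20, 21, 26, 30}

A ∪ B ∪ C = {1, 3, 6, 8, 10, 17, 20, 21, 26, 30}


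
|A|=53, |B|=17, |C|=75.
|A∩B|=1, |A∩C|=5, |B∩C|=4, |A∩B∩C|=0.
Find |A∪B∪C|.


|A∪B∪C| = |A|+|B|+|C| - |A∩B|-|A∩C|-|B∩C| + |A∩B∩C|
= 53+17+75 - 1-5-4 + 0
= 145 - 10 + 0
= 135

|A ∪ B ∪ C| = 135


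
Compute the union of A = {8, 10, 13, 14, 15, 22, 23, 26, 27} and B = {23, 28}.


A ∪ B = all elements in A or B (or both)
A = {8, 10, 13, 14, 15, 22, 23, 26, 27}
B = {23, 28}
A ∪ B = {8, 10, 13, 14, 15, 22, 23, 26, 27, 28}

A ∪ B = {8, 10, 13, 14, 15, 22, 23, 26, 27, 28}


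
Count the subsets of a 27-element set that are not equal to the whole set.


Total subsets = 2^n = 2^27 = 134217728
Proper subsets exclude the set itself: 2^n - 1
= 134217728 - 1
= 134217727

Number of proper subsets = 134217727


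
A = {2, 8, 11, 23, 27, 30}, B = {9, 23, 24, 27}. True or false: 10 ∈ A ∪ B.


A = {2, 8, 11, 23, 27, 30}, B = {9, 23, 24, 27}
A ∪ B = all elements in A or B
A ∪ B = {2, 8, 9, 11, 23, 24, 27, 30}
Checking if 10 ∈ A ∪ B
10 is not in A ∪ B → False

10 ∉ A ∪ B


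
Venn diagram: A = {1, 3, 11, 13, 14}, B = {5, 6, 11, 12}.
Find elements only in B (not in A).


A = {1, 3, 11, 13, 14}
B = {5, 6, 11, 12}
Region: only in B (not in A)
Elements: {5, 6, 12}

Elements only in B (not in A): {5, 6, 12}


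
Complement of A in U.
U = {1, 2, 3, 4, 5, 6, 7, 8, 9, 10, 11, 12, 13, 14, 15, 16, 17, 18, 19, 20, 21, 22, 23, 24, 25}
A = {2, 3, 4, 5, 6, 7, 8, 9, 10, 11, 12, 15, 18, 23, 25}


Aᶜ = U \ A = elements in U but not in A
U = {1, 2, 3, 4, 5, 6, 7, 8, 9, 10, 11, 12, 13, 14, 15, 16, 17, 18, 19, 20, 21, 22, 23, 24, 25}
A = {2, 3, 4, 5, 6, 7, 8, 9, 10, 11, 12, 15, 18, 23, 25}
Aᶜ = {1, 13, 14, 16, 17, 19, 20, 21, 22, 24}

Aᶜ = {1, 13, 14, 16, 17, 19, 20, 21, 22, 24}


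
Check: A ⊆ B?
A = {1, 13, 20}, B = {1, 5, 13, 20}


A ⊆ B means every element of A is in B.
All elements of A are in B.
So A ⊆ B.

Yes, A ⊆ B


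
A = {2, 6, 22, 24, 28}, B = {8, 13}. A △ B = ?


A △ B = (A \ B) ∪ (B \ A) = elements in exactly one of A or B
A \ B = {2, 6, 22, 24, 28}
B \ A = {8, 13}
A △ B = {2, 6, 8, 13, 22, 24, 28}

A △ B = {2, 6, 8, 13, 22, 24, 28}


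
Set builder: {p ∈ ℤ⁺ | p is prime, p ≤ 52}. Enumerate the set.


Checking each candidate:
Condition: primes ≤ 52
Result = {2, 3, 5, 7, 11, 13, 17, 19, 23, 29, 31, 37, 41, 43, 47}

{2, 3, 5, 7, 11, 13, 17, 19, 23, 29, 31, 37, 41, 43, 47}


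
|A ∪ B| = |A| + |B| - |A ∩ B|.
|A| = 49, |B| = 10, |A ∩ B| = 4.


|A ∪ B| = |A| + |B| - |A ∩ B|
= 49 + 10 - 4
= 55

|A ∪ B| = 55


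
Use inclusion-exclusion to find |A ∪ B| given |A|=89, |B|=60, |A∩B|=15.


|A ∪ B| = |A| + |B| - |A ∩ B|
= 89 + 60 - 15
= 134

|A ∪ B| = 134


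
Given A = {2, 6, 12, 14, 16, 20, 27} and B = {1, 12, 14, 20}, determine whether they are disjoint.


Disjoint means A ∩ B = ∅.
A ∩ B = {12, 14, 20}
A ∩ B ≠ ∅, so A and B are NOT disjoint.

No, A and B are not disjoint (A ∩ B = {12, 14, 20})


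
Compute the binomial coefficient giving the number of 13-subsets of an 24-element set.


C(n,k) = n! / (k!(n-k)!)
C(24,13) = 24! / (13!11!)
= 2496144

C(24,13) = 2496144


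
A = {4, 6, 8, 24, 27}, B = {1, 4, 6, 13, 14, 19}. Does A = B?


Two sets are equal iff they have exactly the same elements.
A = {4, 6, 8, 24, 27}
B = {1, 4, 6, 13, 14, 19}
Differences: {1, 8, 13, 14, 19, 24, 27}
A ≠ B

No, A ≠ B


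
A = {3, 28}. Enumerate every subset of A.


|A| = 2, so |P(A)| = 2^2 = 4
Enumerate subsets by cardinality (0 to 2):
∅, {3}, {28}, {3, 28}

P(A) has 4 subsets: ∅, {3}, {28}, {3, 28}


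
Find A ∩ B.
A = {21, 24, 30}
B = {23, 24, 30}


A ∩ B = elements in both A and B
A = {21, 24, 30}
B = {23, 24, 30}
A ∩ B = {24, 30}

A ∩ B = {24, 30}


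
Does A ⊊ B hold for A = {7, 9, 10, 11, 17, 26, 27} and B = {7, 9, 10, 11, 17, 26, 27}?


A ⊂ B requires: A ⊆ B AND A ≠ B.
A ⊆ B? Yes
A = B? Yes
A = B, so A is not a PROPER subset.

No, A is not a proper subset of B


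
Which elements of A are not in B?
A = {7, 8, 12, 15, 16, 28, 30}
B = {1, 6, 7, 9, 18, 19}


A \ B = elements in A but not in B
A = {7, 8, 12, 15, 16, 28, 30}
B = {1, 6, 7, 9, 18, 19}
Remove from A any elements in B
A \ B = {8, 12, 15, 16, 28, 30}

A \ B = {8, 12, 15, 16, 28, 30}


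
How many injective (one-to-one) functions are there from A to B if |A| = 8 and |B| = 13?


An injection sends each of |A| = 8 inputs to a distinct output in B.
# injections = |B|·(|B|-1)·…·(|B|-|A|+1) = 13! / (13 - 8)!
= 13 × 12 × 11 × 10 × 9 × 8 × 7 × 6
= 51891840

Number of injections = 51891840


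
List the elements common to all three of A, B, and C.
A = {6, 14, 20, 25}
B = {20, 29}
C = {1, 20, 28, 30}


A ∩ B = {20}
(A ∩ B) ∩ C = {20}

A ∩ B ∩ C = {20}


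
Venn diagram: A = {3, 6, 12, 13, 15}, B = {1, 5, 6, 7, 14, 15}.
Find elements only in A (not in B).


A = {3, 6, 12, 13, 15}
B = {1, 5, 6, 7, 14, 15}
Region: only in A (not in B)
Elements: {3, 12, 13}

Elements only in A (not in B): {3, 12, 13}


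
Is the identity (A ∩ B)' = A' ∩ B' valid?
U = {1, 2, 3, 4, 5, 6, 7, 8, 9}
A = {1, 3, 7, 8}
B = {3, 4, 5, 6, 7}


LHS: A ∩ B = {3, 7}
(A ∩ B)' = U \ (A ∩ B) = {1, 2, 4, 5, 6, 8, 9}
A' = {2, 4, 5, 6, 9}, B' = {1, 2, 8, 9}
Claimed RHS: A' ∩ B' = {2, 9}
Identity is INVALID: LHS = {1, 2, 4, 5, 6, 8, 9} but the RHS claimed here equals {2, 9}. The correct form is (A ∩ B)' = A' ∪ B'.

Identity is invalid: (A ∩ B)' = {1, 2, 4, 5, 6, 8, 9} but A' ∩ B' = {2, 9}. The correct De Morgan law is (A ∩ B)' = A' ∪ B'.


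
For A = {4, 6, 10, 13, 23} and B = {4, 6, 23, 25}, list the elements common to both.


A ∩ B = elements in both A and B
A = {4, 6, 10, 13, 23}
B = {4, 6, 23, 25}
A ∩ B = {4, 6, 23}

A ∩ B = {4, 6, 23}


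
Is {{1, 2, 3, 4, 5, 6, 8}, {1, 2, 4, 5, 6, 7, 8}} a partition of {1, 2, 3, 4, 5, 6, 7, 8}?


A partition requires: (1) non-empty parts, (2) pairwise disjoint, (3) union = U
Parts: {1, 2, 3, 4, 5, 6, 8}, {1, 2, 4, 5, 6, 7, 8}
Union of parts: {1, 2, 3, 4, 5, 6, 7, 8}
U = {1, 2, 3, 4, 5, 6, 7, 8}
All non-empty? True
Pairwise disjoint? False
Covers U? True

No, not a valid partition


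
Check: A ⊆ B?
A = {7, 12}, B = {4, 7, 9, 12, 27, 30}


A ⊆ B means every element of A is in B.
All elements of A are in B.
So A ⊆ B.

Yes, A ⊆ B


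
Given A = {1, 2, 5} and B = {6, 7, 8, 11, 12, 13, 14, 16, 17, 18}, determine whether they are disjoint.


Disjoint means A ∩ B = ∅.
A ∩ B = ∅
A ∩ B = ∅, so A and B are disjoint.

Yes, A and B are disjoint


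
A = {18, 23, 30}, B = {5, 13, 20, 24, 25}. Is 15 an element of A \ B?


A = {18, 23, 30}, B = {5, 13, 20, 24, 25}
A \ B = elements in A but not in B
A \ B = {18, 23, 30}
Checking if 15 ∈ A \ B
15 is not in A \ B → False

15 ∉ A \ B


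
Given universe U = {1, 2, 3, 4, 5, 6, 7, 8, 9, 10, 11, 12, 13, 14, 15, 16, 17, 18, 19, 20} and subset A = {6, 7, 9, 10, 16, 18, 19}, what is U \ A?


Aᶜ = U \ A = elements in U but not in A
U = {1, 2, 3, 4, 5, 6, 7, 8, 9, 10, 11, 12, 13, 14, 15, 16, 17, 18, 19, 20}
A = {6, 7, 9, 10, 16, 18, 19}
Aᶜ = {1, 2, 3, 4, 5, 8, 11, 12, 13, 14, 15, 17, 20}

Aᶜ = {1, 2, 3, 4, 5, 8, 11, 12, 13, 14, 15, 17, 20}


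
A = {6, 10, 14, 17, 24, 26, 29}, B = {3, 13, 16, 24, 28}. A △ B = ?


A △ B = (A \ B) ∪ (B \ A) = elements in exactly one of A or B
A \ B = {6, 10, 14, 17, 26, 29}
B \ A = {3, 13, 16, 28}
A △ B = {3, 6, 10, 13, 14, 16, 17, 26, 28, 29}

A △ B = {3, 6, 10, 13, 14, 16, 17, 26, 28, 29}


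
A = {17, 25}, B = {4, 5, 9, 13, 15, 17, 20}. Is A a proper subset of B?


A ⊂ B requires: A ⊆ B AND A ≠ B.
A ⊆ B? No
A ⊄ B, so A is not a proper subset.

No, A is not a proper subset of B


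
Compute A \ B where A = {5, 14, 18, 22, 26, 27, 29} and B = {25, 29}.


A \ B = elements in A but not in B
A = {5, 14, 18, 22, 26, 27, 29}
B = {25, 29}
Remove from A any elements in B
A \ B = {5, 14, 18, 22, 26, 27}

A \ B = {5, 14, 18, 22, 26, 27}


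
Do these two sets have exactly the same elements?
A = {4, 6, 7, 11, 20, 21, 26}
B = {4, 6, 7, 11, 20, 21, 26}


Two sets are equal iff they have exactly the same elements.
A = {4, 6, 7, 11, 20, 21, 26}
B = {4, 6, 7, 11, 20, 21, 26}
Same elements → A = B

Yes, A = B


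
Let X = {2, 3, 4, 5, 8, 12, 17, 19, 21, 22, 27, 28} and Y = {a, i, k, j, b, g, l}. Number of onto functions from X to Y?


n = |X| = 12, k = |Y| = 7. Surjections via inclusion-exclusion:
S(n,k) = Σ(-1)^i × C(k,i) × (k-i)^n, i=0 to k
i=0: (-1)^0×C(7,0)×7^12 = 13841287201
i=1: (-1)^1×C(7,1)×6^12 = -15237476352
i=2: (-1)^2×C(7,2)×5^12 = 5126953125
i=3: (-1)^3×C(7,3)×4^12 = -587202560
i=4: (-1)^4×C(7,4)×3^12 = 18600435
i=5: (-1)^5×C(7,5)×2^12 = -86016
i=6: (-1)^6×C(7,6)×1^12 = 7
i=7: (-1)^7×C(7,7)×0^12 = 0
Total = 3162075840

Number of surjections = 3162075840


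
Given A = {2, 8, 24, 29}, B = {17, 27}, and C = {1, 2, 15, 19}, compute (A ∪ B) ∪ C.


A ∪ B = {2, 8, 17, 24, 27, 29}
(A ∪ B) ∪ C = {1, 2, 8, 15, 17, 19, 24, 27, 29}

A ∪ B ∪ C = {1, 2, 8, 15, 17, 19, 24, 27, 29}


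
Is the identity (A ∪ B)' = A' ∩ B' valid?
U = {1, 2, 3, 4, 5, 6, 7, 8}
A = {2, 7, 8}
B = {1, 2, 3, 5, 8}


LHS: A ∪ B = {1, 2, 3, 5, 7, 8}
(A ∪ B)' = U \ (A ∪ B) = {4, 6}
A' = {1, 3, 4, 5, 6}, B' = {4, 6, 7}
Claimed RHS: A' ∩ B' = {4, 6}
Identity is VALID: LHS = RHS = {4, 6} ✓

Identity is valid. (A ∪ B)' = A' ∩ B' = {4, 6}
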